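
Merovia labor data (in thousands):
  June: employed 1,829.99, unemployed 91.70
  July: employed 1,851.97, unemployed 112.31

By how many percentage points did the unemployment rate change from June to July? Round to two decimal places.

June: labor force = 1,829.99 + 91.70 = 1,921.69; u = 91.70/1,921.69 = 4.77%.
July: labor force = 1,851.97 + 112.31 = 1,964.28; u = 112.31/1,964.28 = 5.72%.
Change = 5.72% − 4.77% = +0.95 pp.

The unemployment rate changed by +0.95 percentage points.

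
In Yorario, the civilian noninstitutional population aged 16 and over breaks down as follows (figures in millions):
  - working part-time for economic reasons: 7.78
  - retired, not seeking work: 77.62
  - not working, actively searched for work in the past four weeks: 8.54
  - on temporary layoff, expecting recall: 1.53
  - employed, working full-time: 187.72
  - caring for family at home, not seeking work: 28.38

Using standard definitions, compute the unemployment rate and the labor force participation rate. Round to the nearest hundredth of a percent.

Unemployment rate ≈ 4.90%; labor force participation rate ≈ 65.98%.

Employed = 7.78 + 187.72 = 195.50 million (anyone who worked, including part-time for economic reasons, counts as employed).
Unemployed = 8.54 + 1.53 = 10.07 million (jobless and actively searching, or on temporary layoff).
Labor force = 195.50 + 10.07 = 205.57 million.
Not in labor force = 77.62 + 28.38 = 106.00 million (those not working and not actively searching are outside the labor force).
Civilian working-age population = 205.57 + 106.00 = 311.57 million.
Unemployment rate = 10.07 / 205.57 = 4.90%.
Labor force participation rate = 205.57 / 311.57 = 65.98%.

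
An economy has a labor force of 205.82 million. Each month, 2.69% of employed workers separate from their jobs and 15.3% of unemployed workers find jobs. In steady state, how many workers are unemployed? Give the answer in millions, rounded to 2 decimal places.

Steady-state unemployment rate u* = s/(s+f) = 2.69/(2.69+15.3) = 0.149528.
Unemployed = u* × labor force = 0.149528 × 205.82 ≈ 30.78 million.

About 30.78 million are unemployed in steady state.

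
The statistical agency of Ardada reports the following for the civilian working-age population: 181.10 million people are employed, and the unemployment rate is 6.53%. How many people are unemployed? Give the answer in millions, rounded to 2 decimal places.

About 12.65 million are unemployed.

Let U be the number unemployed. The labor force is E + U, and U/(E+U) = 0.0653.
So U = 0.0653 × 181.10 / (1 − 0.0653) = 11.8258 / 0.9347 ≈ 12.65 million.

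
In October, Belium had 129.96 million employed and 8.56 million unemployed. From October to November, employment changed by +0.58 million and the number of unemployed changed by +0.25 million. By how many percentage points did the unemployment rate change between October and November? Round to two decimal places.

October: labor force = 129.96 + 8.56 = 138.52; u = 8.56/138.52 = 6.18%.
November: labor force = 130.54 + 8.81 = 139.35; u = 8.81/139.35 = 6.32%.
Change = 6.32% − 6.18% = +0.14 pp.

The unemployment rate changed by +0.14 percentage points.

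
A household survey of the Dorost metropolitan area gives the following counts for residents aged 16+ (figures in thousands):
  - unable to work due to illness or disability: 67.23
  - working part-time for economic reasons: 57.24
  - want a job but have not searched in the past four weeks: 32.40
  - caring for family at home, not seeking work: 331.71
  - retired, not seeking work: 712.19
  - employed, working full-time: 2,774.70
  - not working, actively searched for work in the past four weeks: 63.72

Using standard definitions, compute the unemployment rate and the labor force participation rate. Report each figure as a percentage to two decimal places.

Unemployment rate ≈ 2.20%; labor force participation rate ≈ 71.69%.

Employed = 57.24 + 2,774.70 = 2,831.94 thousand (anyone who worked, including part-time for economic reasons, counts as employed).
Unemployed = 63.72 thousand.
Labor force = 2,831.94 + 63.72 = 2,895.66 thousand.
Not in labor force = 67.23 + 32.40 + 331.71 + 712.19 = 1,143.53 thousand (those not working and not actively searching are outside the labor force — including those who want a job but have given up searching).
Civilian working-age population = 2,895.66 + 1,143.53 = 4,039.19 thousand.
Unemployment rate = 63.72 / 2,895.66 = 2.20%.
Labor force participation rate = 2,895.66 / 4,039.19 = 71.69%.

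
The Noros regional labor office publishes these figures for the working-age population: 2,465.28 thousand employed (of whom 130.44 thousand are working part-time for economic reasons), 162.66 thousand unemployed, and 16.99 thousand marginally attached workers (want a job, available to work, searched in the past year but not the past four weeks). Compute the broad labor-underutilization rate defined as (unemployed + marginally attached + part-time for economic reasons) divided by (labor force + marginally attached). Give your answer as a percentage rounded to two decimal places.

Labor force = 2,465.28 + 162.66 = 2,627.94 thousand.
Numerator = 162.66 + 16.99 + 130.44 = 310.09 thousand.
Denominator = 2,627.94 + 16.99 = 2,644.93 thousand.
Broad rate = 310.09 / 2,644.93 = 11.72%.

Broad underutilization rate ≈ 11.72%.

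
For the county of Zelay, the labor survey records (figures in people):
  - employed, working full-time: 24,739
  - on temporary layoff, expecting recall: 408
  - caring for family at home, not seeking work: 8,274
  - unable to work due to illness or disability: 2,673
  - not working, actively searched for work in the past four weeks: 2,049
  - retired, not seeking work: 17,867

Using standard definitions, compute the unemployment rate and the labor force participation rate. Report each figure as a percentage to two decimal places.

Employed = 24,739.
Unemployed = 408 + 2,049 = 2,457 (jobless and actively searching, or on temporary layoff).
Labor force = 24,739 + 2,457 = 27,196.
Not in labor force = 8,274 + 2,673 + 17,867 = 28,814 (those not working and not actively searching are outside the labor force).
Civilian working-age population = 27,196 + 28,814 = 56,010.
Unemployment rate = 2,457 / 27,196 = 9.03%.
Labor force participation rate = 27,196 / 56,010 = 48.56%.

Unemployment rate ≈ 9.03%; labor force participation rate ≈ 48.56%.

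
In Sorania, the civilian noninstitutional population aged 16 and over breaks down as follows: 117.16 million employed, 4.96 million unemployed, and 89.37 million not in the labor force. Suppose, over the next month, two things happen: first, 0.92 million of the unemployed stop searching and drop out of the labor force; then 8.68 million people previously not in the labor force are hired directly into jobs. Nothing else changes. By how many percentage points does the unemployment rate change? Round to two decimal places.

Initially, labor force = 117.16 + 4.96 = 122.12 million, so u = 4.96/122.12 = 4.06%.
After the first change, unemployed and labor force both fall by 0.92 → E = 117.16, U = 4.04, labor force = 121.20 million.
After the second change, employed and labor force both rise by 8.68; unemployed unchanged → E = 125.84, U = 4.04, labor force = 129.88 million.
New unemployment rate = 4.04 / 129.88 = 3.11%.
Change = 3.11% − 4.06% = −0.95 percentage points.

The unemployment rate changes by −0.95 percentage points.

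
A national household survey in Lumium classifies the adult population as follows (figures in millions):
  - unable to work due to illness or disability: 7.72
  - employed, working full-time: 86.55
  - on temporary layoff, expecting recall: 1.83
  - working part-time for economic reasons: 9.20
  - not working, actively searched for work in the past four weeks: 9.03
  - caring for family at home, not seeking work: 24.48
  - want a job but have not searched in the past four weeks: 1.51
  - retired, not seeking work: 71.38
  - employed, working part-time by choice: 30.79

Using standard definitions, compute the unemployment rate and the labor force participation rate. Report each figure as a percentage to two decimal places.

Unemployment rate ≈ 7.90%; labor force participation rate ≈ 56.66%.

Employed = 86.55 + 9.20 + 30.79 = 126.54 million (anyone who worked, including part-time for economic reasons, counts as employed).
Unemployed = 1.83 + 9.03 = 10.86 million (jobless and actively searching, or on temporary layoff).
Labor force = 126.54 + 10.86 = 137.40 million.
Not in labor force = 7.72 + 24.48 + 1.51 + 71.38 = 105.09 million (those not working and not actively searching are outside the labor force — including those who want a job but have given up searching).
Civilian working-age population = 137.40 + 105.09 = 242.49 million.
Unemployment rate = 10.86 / 137.40 = 7.90%.
Labor force participation rate = 137.40 / 242.49 = 56.66%.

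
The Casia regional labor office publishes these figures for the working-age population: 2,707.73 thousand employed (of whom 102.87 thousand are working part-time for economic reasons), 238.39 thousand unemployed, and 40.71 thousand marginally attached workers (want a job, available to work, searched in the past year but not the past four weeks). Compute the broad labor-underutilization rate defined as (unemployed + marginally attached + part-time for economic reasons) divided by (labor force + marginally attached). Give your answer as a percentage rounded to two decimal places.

Labor force = 2,707.73 + 238.39 = 2,946.12 thousand.
Numerator = 238.39 + 40.71 + 102.87 = 381.97 thousand.
Denominator = 2,946.12 + 40.71 = 2,986.83 thousand.
Broad rate = 381.97 / 2,986.83 = 12.79%.

Broad underutilization rate ≈ 12.79%.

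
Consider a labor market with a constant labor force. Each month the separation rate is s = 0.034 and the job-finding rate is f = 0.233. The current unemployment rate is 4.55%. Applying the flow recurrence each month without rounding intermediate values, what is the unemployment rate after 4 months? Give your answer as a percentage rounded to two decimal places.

Unemployment rate after four months ≈ 10.37%.

With a fixed labor force, u_{t+1} = u_t + s·(1−u_t) − f·u_t = u_t·(1−s−f) + s.
Here 1−s−f = 0.733 and s = 0.034.
u_1 = 0.045500 × 0.733 + 0.034 = 0.067352.
u_2 = 0.067352 × 0.733 + 0.034 = 0.083369.
u_3 = 0.083369 × 0.733 + 0.034 = 0.095109.
u_4 = 0.095109 × 0.733 + 0.034 = 0.103715.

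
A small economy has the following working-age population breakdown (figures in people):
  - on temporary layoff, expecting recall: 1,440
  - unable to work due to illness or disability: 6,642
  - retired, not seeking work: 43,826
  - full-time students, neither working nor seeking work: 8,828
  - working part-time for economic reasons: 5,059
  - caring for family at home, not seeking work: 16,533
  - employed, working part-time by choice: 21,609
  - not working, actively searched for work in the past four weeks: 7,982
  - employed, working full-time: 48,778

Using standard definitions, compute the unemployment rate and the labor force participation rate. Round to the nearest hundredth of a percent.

Unemployment rate ≈ 11.10%; labor force participation rate ≈ 52.81%.

Employed = 5,059 + 21,609 + 48,778 = 75,446 (anyone who worked, including part-time for economic reasons, counts as employed).
Unemployed = 1,440 + 7,982 = 9,422 (jobless and actively searching, or on temporary layoff).
Labor force = 75,446 + 9,422 = 84,868.
Not in labor force = 6,642 + 43,826 + 8,828 + 16,533 = 75,829 (those not working and not actively searching are outside the labor force).
Civilian working-age population = 84,868 + 75,829 = 160,697.
Unemployment rate = 9,422 / 84,868 = 11.10%.
Labor force participation rate = 84,868 / 160,697 = 52.81%.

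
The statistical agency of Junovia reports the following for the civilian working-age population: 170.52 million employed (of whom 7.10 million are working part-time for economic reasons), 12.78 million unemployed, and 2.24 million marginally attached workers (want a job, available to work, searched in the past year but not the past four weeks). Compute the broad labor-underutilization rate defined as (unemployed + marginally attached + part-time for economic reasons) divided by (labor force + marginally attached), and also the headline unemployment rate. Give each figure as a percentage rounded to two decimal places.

Labor force = 170.52 + 12.78 = 183.30 million.
Numerator = 12.78 + 2.24 + 7.10 = 22.12 million.
Denominator = 183.30 + 2.24 = 185.54 million.
Broad rate = 22.12 / 185.54 = 11.92%.
Headline unemployment rate = 12.78 / 183.30 = 6.97%.

Broad underutilization rate ≈ 11.92%; headline unemployment rate ≈ 6.97%.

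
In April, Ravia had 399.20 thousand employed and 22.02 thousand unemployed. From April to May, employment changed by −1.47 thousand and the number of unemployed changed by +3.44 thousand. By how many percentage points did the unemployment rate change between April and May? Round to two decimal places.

April: labor force = 399.20 + 22.02 = 421.22; u = 22.02/421.22 = 5.23%.
May: labor force = 397.73 + 25.46 = 423.19; u = 25.46/423.19 = 6.02%.
Change = 6.02% − 5.23% = +0.79 pp.

The unemployment rate changed by +0.79 percentage points.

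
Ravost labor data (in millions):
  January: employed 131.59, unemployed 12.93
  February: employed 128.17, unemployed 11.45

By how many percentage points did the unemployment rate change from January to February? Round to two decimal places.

The unemployment rate changed by −0.75 percentage points.

January: labor force = 131.59 + 12.93 = 144.52; u = 12.93/144.52 = 8.95%.
February: labor force = 128.17 + 11.45 = 139.62; u = 11.45/139.62 = 8.20%.
Change = 8.20% − 8.95% = −0.75 pp.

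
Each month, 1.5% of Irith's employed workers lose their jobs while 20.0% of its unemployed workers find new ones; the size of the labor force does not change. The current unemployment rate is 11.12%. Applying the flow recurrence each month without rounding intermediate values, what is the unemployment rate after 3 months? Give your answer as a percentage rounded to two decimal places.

With a fixed labor force, u_{t+1} = u_t + s·(1−u_t) − f·u_t = u_t·(1−s−f) + s.
Here 1−s−f = 0.785 and s = 0.015.
u_1 = 0.111200 × 0.785 + 0.015 = 0.102292.
u_2 = 0.102292 × 0.785 + 0.015 = 0.095299.
u_3 = 0.095299 × 0.785 + 0.015 = 0.089810.

Unemployment rate after three months ≈ 8.98%.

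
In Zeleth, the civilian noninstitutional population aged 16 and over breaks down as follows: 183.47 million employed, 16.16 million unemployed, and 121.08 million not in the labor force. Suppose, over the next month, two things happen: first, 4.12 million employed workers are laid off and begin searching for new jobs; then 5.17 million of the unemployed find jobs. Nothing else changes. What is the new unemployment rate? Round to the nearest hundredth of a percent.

New unemployment rate ≈ 7.57%.

Initially, labor force = 183.47 + 16.16 = 199.63 million, so u = 16.16/199.63 = 8.09%.
After the first change, employed falls and unemployed rises by 4.12; labor force unchanged → E = 179.35, U = 20.28, labor force = 199.63 million.
After the second change, unemployed falls and employed rises by 5.17; labor force unchanged → E = 184.52, U = 15.11, labor force = 199.63 million.
New unemployment rate = 15.11 / 199.63 = 7.57%.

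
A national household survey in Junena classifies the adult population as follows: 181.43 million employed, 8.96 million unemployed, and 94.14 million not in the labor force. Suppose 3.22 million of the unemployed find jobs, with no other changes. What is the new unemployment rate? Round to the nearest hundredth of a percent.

New unemployment rate ≈ 3.01%.

Initially, labor force = 181.43 + 8.96 = 190.39 million, so u = 8.96/190.39 = 4.71%.
After the change, unemployed falls and employed rises by 3.22; labor force unchanged → E = 184.65, U = 5.74, labor force = 190.39 million.
New unemployment rate = 5.74 / 190.39 = 3.01%.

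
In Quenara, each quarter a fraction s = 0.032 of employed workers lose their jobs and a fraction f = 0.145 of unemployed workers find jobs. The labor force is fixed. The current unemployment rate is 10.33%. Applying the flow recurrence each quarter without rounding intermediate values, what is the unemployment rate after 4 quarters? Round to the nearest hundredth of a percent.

Unemployment rate after four quarters ≈ 14.52%.

With a fixed labor force, u_{t+1} = u_t + s·(1−u_t) − f·u_t = u_t·(1−s−f) + s.
Here 1−s−f = 0.823 and s = 0.032.
u_1 = 0.103300 × 0.823 + 0.032 = 0.117016.
u_2 = 0.117016 × 0.823 + 0.032 = 0.128304.
u_3 = 0.128304 × 0.823 + 0.032 = 0.137594.
u_4 = 0.137594 × 0.823 + 0.032 = 0.145240.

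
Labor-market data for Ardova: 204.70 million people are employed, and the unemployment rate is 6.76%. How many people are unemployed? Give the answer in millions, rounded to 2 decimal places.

About 14.84 million are unemployed.

Let U be the number unemployed. The labor force is E + U, and U/(E+U) = 0.0676.
So U = 0.0676 × 204.70 / (1 − 0.0676) = 13.8377 / 0.9324 ≈ 14.84 million.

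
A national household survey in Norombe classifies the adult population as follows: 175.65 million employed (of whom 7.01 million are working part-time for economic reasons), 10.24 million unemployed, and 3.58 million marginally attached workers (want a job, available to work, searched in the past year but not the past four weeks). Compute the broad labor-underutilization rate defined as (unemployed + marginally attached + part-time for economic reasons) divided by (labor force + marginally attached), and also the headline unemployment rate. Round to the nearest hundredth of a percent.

Labor force = 175.65 + 10.24 = 185.89 million.
Numerator = 10.24 + 3.58 + 7.01 = 20.83 million.
Denominator = 185.89 + 3.58 = 189.47 million.
Broad rate = 20.83 / 189.47 = 10.99%.
Headline unemployment rate = 10.24 / 185.89 = 5.51%.

Broad underutilization rate ≈ 10.99%; headline unemployment rate ≈ 5.51%.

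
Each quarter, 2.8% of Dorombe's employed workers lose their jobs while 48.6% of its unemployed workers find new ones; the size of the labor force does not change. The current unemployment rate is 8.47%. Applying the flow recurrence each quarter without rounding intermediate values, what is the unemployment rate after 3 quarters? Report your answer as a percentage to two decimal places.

Unemployment rate after three quarters ≈ 5.79%.

With a fixed labor force, u_{t+1} = u_t + s·(1−u_t) − f·u_t = u_t·(1−s−f) + s.
Here 1−s−f = 0.486 and s = 0.028.
u_1 = 0.084700 × 0.486 + 0.028 = 0.069164.
u_2 = 0.069164 × 0.486 + 0.028 = 0.061614.
u_3 = 0.061614 × 0.486 + 0.028 = 0.057944.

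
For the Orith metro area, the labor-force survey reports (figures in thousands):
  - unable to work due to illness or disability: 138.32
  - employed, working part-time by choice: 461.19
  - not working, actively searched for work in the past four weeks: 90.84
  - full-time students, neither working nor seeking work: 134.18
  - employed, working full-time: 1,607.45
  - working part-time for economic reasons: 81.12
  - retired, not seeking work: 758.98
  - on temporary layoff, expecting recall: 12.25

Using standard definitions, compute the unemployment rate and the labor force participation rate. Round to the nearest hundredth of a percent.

Employed = 461.19 + 1,607.45 + 81.12 = 2,149.76 thousand (anyone who worked, including part-time for economic reasons, counts as employed).
Unemployed = 90.84 + 12.25 = 103.09 thousand (jobless and actively searching, or on temporary layoff).
Labor force = 2,149.76 + 103.09 = 2,252.85 thousand.
Not in labor force = 138.32 + 134.18 + 758.98 = 1,031.48 thousand (those not working and not actively searching are outside the labor force).
Civilian working-age population = 2,252.85 + 1,031.48 = 3,284.33 thousand.
Unemployment rate = 103.09 / 2,252.85 = 4.58%.
Labor force participation rate = 2,252.85 / 3,284.33 = 68.59%.

Unemployment rate ≈ 4.58%; labor force participation rate ≈ 68.59%.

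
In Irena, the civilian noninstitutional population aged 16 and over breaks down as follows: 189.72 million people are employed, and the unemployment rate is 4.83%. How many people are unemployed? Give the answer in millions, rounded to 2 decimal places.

Let U be the number unemployed. The labor force is E + U, and U/(E+U) = 0.0483.
So U = 0.0483 × 189.72 / (1 − 0.0483) = 9.1635 / 0.9517 ≈ 9.63 million.

About 9.63 million are unemployed.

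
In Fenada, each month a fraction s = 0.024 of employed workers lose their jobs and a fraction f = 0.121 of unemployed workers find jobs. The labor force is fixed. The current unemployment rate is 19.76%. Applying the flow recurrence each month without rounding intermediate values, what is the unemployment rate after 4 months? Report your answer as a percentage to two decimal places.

With a fixed labor force, u_{t+1} = u_t + s·(1−u_t) − f·u_t = u_t·(1−s−f) + s.
Here 1−s−f = 0.855 and s = 0.024.
u_1 = 0.197600 × 0.855 + 0.024 = 0.192948.
u_2 = 0.192948 × 0.855 + 0.024 = 0.188971.
u_3 = 0.188971 × 0.855 + 0.024 = 0.185570.
u_4 = 0.185570 × 0.855 + 0.024 = 0.182662.

Unemployment rate after four months ≈ 18.27%.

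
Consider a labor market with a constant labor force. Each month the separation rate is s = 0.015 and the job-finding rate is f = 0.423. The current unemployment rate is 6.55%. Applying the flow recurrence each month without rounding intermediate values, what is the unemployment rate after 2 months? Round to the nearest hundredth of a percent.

With a fixed labor force, u_{t+1} = u_t + s·(1−u_t) − f·u_t = u_t·(1−s−f) + s.
Here 1−s−f = 0.562 and s = 0.015.
u_1 = 0.065500 × 0.562 + 0.015 = 0.051811.
u_2 = 0.051811 × 0.562 + 0.015 = 0.044118.

Unemployment rate after two months ≈ 4.41%.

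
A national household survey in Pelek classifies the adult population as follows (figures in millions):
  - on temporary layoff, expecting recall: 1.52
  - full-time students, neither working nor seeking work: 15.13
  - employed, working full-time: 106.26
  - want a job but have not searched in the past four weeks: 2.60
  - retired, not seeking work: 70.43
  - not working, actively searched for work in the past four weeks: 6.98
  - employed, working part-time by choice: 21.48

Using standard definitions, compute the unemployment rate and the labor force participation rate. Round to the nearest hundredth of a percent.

Employed = 106.26 + 21.48 = 127.74 million.
Unemployed = 1.52 + 6.98 = 8.50 million (jobless and actively searching, or on temporary layoff).
Labor force = 127.74 + 8.50 = 136.24 million.
Not in labor force = 15.13 + 2.60 + 70.43 = 88.16 million (those not working and not actively searching are outside the labor force — including those who want a job but have given up searching).
Civilian working-age population = 136.24 + 88.16 = 224.40 million.
Unemployment rate = 8.50 / 136.24 = 6.24%.
Labor force participation rate = 136.24 / 224.40 = 60.71%.

Unemployment rate ≈ 6.24%; labor force participation rate ≈ 60.71%.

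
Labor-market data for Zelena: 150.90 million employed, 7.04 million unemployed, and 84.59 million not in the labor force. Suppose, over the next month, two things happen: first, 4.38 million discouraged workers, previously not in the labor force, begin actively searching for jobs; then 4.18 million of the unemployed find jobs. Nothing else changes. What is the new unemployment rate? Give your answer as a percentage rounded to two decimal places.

New unemployment rate ≈ 4.46%.

Initially, labor force = 150.90 + 7.04 = 157.94 million, so u = 7.04/157.94 = 4.46%.
After the first change, unemployed and labor force both rise by 4.38 → E = 150.90, U = 11.42, labor force = 162.32 million.
After the second change, unemployed falls and employed rises by 4.18; labor force unchanged → E = 155.08, U = 7.24, labor force = 162.32 million.
New unemployment rate = 7.24 / 162.32 = 4.46%.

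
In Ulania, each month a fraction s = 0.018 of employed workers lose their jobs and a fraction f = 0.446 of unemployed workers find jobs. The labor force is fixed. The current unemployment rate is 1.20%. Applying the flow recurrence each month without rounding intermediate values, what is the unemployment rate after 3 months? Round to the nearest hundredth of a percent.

Unemployment rate after three months ≈ 3.47%.

With a fixed labor force, u_{t+1} = u_t + s·(1−u_t) − f·u_t = u_t·(1−s−f) + s.
Here 1−s−f = 0.536 and s = 0.018.
u_1 = 0.012000 × 0.536 + 0.018 = 0.024432.
u_2 = 0.024432 × 0.536 + 0.018 = 0.031096.
u_3 = 0.031096 × 0.536 + 0.018 = 0.034667.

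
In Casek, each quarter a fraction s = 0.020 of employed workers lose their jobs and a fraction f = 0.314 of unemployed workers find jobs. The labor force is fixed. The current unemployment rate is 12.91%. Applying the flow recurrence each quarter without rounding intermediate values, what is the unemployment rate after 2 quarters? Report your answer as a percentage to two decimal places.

With a fixed labor force, u_{t+1} = u_t + s·(1−u_t) − f·u_t = u_t·(1−s−f) + s.
Here 1−s−f = 0.666 and s = 0.020.
u_1 = 0.129100 × 0.666 + 0.020 = 0.105981.
u_2 = 0.105981 × 0.666 + 0.020 = 0.090583.

Unemployment rate after two quarters ≈ 9.06%.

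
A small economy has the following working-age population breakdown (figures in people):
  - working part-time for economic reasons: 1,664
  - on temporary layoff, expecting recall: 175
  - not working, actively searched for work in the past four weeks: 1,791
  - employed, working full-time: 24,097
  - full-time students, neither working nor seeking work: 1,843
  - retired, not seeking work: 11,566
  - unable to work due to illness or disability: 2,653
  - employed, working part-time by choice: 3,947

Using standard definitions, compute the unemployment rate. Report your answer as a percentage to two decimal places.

Employed = 1,664 + 24,097 + 3,947 = 29,708 (anyone who worked, including part-time for economic reasons, counts as employed).
Unemployed = 175 + 1,791 = 1,966 (jobless and actively searching, or on temporary layoff).
Labor force = 29,708 + 1,966 = 31,674.
Unemployment rate = 1,966 / 31,674 = 6.21%.

Unemployment rate ≈ 6.21%.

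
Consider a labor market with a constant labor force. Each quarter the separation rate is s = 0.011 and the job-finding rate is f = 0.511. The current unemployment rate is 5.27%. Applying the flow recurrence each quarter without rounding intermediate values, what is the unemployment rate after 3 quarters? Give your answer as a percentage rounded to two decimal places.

With a fixed labor force, u_{t+1} = u_t + s·(1−u_t) − f·u_t = u_t·(1−s−f) + s.
Here 1−s−f = 0.478 and s = 0.011.
u_1 = 0.052700 × 0.478 + 0.011 = 0.036191.
u_2 = 0.036191 × 0.478 + 0.011 = 0.028299.
u_3 = 0.028299 × 0.478 + 0.011 = 0.024527.

Unemployment rate after three quarters ≈ 2.45%.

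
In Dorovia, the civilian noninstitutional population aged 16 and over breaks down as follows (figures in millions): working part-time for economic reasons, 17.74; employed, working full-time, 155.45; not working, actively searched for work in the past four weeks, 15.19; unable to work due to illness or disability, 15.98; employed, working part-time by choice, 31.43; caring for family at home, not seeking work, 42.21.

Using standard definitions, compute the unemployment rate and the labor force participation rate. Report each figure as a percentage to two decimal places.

Employed = 17.74 + 155.45 + 31.43 = 204.62 million (anyone who worked, including part-time for economic reasons, counts as employed).
Unemployed = 15.19 million.
Labor force = 204.62 + 15.19 = 219.81 million.
Not in labor force = 15.98 + 42.21 = 58.19 million (those not working and not actively searching are outside the labor force).
Civilian working-age population = 219.81 + 58.19 = 278.00 million.
Unemployment rate = 15.19 / 219.81 = 6.91%.
Labor force participation rate = 219.81 / 278.00 = 79.07%.

Unemployment rate ≈ 6.91%; labor force participation rate ≈ 79.07%.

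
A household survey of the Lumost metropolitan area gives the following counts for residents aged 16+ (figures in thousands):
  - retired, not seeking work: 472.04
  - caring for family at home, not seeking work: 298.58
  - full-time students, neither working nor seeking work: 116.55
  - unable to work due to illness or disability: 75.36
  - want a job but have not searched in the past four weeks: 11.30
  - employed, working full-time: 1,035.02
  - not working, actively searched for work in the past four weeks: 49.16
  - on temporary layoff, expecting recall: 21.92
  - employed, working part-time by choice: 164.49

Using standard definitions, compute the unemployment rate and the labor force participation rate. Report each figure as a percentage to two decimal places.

Employed = 1,035.02 + 164.49 = 1,199.51 thousand.
Unemployed = 49.16 + 21.92 = 71.08 thousand (jobless and actively searching, or on temporary layoff).
Labor force = 1,199.51 + 71.08 = 1,270.59 thousand.
Not in labor force = 472.04 + 298.58 + 116.55 + 75.36 + 11.30 = 973.83 thousand (those not working and not actively searching are outside the labor force — including those who want a job but have given up searching).
Civilian working-age population = 1,270.59 + 973.83 = 2,244.42 thousand.
Unemployment rate = 71.08 / 1,270.59 = 5.59%.
Labor force participation rate = 1,270.59 / 2,244.42 = 56.61%.

Unemployment rate ≈ 5.59%; labor force participation rate ≈ 56.61%.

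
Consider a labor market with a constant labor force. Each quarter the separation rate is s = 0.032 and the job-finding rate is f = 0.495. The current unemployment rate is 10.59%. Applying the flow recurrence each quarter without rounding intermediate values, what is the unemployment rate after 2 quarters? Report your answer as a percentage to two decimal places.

Unemployment rate after two quarters ≈ 7.08%.

With a fixed labor force, u_{t+1} = u_t + s·(1−u_t) − f·u_t = u_t·(1−s−f) + s.
Here 1−s−f = 0.473 and s = 0.032.
u_1 = 0.105900 × 0.473 + 0.032 = 0.082091.
u_2 = 0.082091 × 0.473 + 0.032 = 0.070829.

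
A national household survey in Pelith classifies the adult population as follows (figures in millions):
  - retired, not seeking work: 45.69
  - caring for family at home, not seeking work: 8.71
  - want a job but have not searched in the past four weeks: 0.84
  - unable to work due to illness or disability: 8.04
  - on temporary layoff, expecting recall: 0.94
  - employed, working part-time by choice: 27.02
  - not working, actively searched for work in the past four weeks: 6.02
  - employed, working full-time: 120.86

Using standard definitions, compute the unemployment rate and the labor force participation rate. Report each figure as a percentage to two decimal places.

Unemployment rate ≈ 4.49%; labor force participation rate ≈ 70.99%.

Employed = 27.02 + 120.86 = 147.88 million.
Unemployed = 0.94 + 6.02 = 6.96 million (jobless and actively searching, or on temporary layoff).
Labor force = 147.88 + 6.96 = 154.84 million.
Not in labor force = 45.69 + 8.71 + 0.84 + 8.04 = 63.28 million (those not working and not actively searching are outside the labor force — including those who want a job but have given up searching).
Civilian working-age population = 154.84 + 63.28 = 218.12 million.
Unemployment rate = 6.96 / 154.84 = 4.49%.
Labor force participation rate = 154.84 / 218.12 = 70.99%.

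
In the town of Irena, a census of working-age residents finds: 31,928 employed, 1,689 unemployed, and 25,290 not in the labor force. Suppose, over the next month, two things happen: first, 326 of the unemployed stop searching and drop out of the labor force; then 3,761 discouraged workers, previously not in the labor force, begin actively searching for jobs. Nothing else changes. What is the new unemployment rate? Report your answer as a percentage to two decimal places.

Initially, labor force = 31,928 + 1,689 = 33,617, so u = 1,689/33,617 = 5.02%.
After the first change, unemployed and labor force both fall by 326 → E = 31,928, U = 1,363, labor force = 33,291.
After the second change, unemployed and labor force both rise by 3,761 → E = 31,928, U = 5,124, labor force = 37,052.
New unemployment rate = 5,124 / 37,052 = 13.83%.

New unemployment rate ≈ 13.83%.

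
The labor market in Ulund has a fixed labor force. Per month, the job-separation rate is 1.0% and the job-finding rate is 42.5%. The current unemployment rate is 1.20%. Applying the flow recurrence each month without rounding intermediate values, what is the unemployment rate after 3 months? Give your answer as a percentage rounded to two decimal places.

With a fixed labor force, u_{t+1} = u_t + s·(1−u_t) − f·u_t = u_t·(1−s−f) + s.
Here 1−s−f = 0.565 and s = 0.010.
u_1 = 0.012000 × 0.565 + 0.010 = 0.016780.
u_2 = 0.016780 × 0.565 + 0.010 = 0.019481.
u_3 = 0.019481 × 0.565 + 0.010 = 0.021007.

Unemployment rate after three months ≈ 2.10%.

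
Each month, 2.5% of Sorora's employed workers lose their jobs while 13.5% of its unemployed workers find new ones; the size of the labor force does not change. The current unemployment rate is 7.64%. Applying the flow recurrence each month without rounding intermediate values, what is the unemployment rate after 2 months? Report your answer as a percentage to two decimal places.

With a fixed labor force, u_{t+1} = u_t + s·(1−u_t) − f·u_t = u_t·(1−s−f) + s.
Here 1−s−f = 0.840 and s = 0.025.
u_1 = 0.076400 × 0.840 + 0.025 = 0.089176.
u_2 = 0.089176 × 0.840 + 0.025 = 0.099908.

Unemployment rate after two months ≈ 9.99%.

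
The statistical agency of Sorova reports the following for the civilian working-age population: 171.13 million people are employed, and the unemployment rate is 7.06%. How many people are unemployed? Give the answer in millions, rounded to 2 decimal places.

Let U be the number unemployed. The labor force is E + U, and U/(E+U) = 0.0706.
So U = 0.0706 × 171.13 / (1 − 0.0706) = 12.0818 / 0.9294 ≈ 13.00 million.

About 13.00 million are unemployed.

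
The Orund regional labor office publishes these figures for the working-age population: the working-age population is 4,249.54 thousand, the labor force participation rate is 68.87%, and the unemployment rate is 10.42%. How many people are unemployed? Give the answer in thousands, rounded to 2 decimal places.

About 304.96 thousand are unemployed.

Labor force = 0.6887 × 4,249.54 = 2,926.66 thousand.
Unemployed = 0.1042 × 2,926.66 ≈ 304.96 thousand.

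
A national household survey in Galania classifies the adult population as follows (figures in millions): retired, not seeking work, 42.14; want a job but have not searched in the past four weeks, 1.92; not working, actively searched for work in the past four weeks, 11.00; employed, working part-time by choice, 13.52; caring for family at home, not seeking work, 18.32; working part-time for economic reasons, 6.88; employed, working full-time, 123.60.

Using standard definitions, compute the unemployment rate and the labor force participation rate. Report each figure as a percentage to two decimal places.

Employed = 13.52 + 6.88 + 123.60 = 144.00 million (anyone who worked, including part-time for economic reasons, counts as employed).
Unemployed = 11.00 million.
Labor force = 144.00 + 11.00 = 155.00 million.
Not in labor force = 42.14 + 1.92 + 18.32 = 62.38 million (those not working and not actively searching are outside the labor force — including those who want a job but have given up searching).
Civilian working-age population = 155.00 + 62.38 = 217.38 million.
Unemployment rate = 11.00 / 155.00 = 7.10%.
Labor force participation rate = 155.00 / 217.38 = 71.30%.

Unemployment rate ≈ 7.10%; labor force participation rate ≈ 71.30%.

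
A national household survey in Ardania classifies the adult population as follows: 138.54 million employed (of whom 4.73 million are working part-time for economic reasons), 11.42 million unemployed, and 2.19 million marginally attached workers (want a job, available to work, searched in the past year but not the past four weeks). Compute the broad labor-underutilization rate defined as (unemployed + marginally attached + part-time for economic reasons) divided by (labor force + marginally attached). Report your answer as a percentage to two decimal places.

Broad underutilization rate ≈ 12.05%.

Labor force = 138.54 + 11.42 = 149.96 million.
Numerator = 11.42 + 2.19 + 4.73 = 18.34 million.
Denominator = 149.96 + 2.19 = 152.15 million.
Broad rate = 18.34 / 152.15 = 12.05%.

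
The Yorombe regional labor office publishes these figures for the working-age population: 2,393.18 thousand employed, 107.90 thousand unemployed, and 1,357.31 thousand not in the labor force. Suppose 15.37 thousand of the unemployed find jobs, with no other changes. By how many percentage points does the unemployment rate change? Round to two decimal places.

The unemployment rate changes by −0.61 percentage points.

Initially, labor force = 2,393.18 + 107.90 = 2,501.08 thousand, so u = 107.90/2,501.08 = 4.31%.
After the change, unemployed falls and employed rises by 15.37; labor force unchanged → E = 2,408.55, U = 92.53, labor force = 2,501.08 thousand.
New unemployment rate = 92.53 / 2,501.08 = 3.70%.
Change = 3.70% − 4.31% = −0.61 percentage points.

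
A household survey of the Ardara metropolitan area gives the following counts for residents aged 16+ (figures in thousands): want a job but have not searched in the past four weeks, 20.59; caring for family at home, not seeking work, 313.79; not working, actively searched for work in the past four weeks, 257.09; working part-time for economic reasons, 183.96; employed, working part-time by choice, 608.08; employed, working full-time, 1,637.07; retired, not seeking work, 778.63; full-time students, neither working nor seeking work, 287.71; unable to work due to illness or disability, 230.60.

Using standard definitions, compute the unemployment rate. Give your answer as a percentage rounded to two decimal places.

Employed = 183.96 + 608.08 + 1,637.07 = 2,429.11 thousand (anyone who worked, including part-time for economic reasons, counts as employed).
Unemployed = 257.09 thousand.
Labor force = 2,429.11 + 257.09 = 2,686.20 thousand.
Unemployment rate = 257.09 / 2,686.20 = 9.57%.

Unemployment rate ≈ 9.57%.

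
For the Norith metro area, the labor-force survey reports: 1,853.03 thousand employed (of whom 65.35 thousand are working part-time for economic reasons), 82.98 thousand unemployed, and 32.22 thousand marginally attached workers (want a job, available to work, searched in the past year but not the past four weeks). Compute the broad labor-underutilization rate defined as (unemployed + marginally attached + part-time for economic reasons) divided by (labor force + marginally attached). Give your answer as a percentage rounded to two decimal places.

Labor force = 1,853.03 + 82.98 = 1,936.01 thousand.
Numerator = 82.98 + 32.22 + 65.35 = 180.55 thousand.
Denominator = 1,936.01 + 32.22 = 1,968.23 thousand.
Broad rate = 180.55 / 1,968.23 = 9.17%.

Broad underutilization rate ≈ 9.17%.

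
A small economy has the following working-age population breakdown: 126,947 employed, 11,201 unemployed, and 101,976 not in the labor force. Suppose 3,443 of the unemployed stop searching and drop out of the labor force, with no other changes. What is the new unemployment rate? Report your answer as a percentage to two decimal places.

New unemployment rate ≈ 5.76%.

Initially, labor force = 126,947 + 11,201 = 138,148, so u = 11,201/138,148 = 8.11%.
After the change, unemployed and labor force both fall by 3,443 → E = 126,947, U = 7,758, labor force = 134,705.
New unemployment rate = 7,758 / 134,705 = 5.76%.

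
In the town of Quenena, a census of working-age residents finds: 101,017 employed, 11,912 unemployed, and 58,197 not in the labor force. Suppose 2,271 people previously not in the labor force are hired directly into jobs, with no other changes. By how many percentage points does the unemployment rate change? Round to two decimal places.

Initially, labor force = 101,017 + 11,912 = 112,929, so u = 11,912/112,929 = 10.55%.
After the change, employed and labor force both rise by 2,271; unemployed unchanged → E = 103,288, U = 11,912, labor force = 115,200.
New unemployment rate = 11,912 / 115,200 = 10.34%.
Change = 10.34% − 10.55% = −0.21 percentage points.

The unemployment rate changes by −0.21 percentage points.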